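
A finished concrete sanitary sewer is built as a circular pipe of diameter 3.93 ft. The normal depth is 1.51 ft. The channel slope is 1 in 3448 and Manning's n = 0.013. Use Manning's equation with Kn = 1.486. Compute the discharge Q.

For a circular section of diameter D = 3.93 ft at depth y = 1.51 ft, the central angle is θ = 2 arccos(1 − 2y/D) = 2.674 rad. Then A = (D²/8)(θ − sin θ) = 4.293 ft² and P = Dθ/2 = 5.255 ft.
Hydraulic radius R = A/P = 4.293/5.255 = 0.817 ft.
Manning's equation: Q = (1.486/n) A R^(2/3) S^(1/2) = (1.486/0.013) × 4.293 × 0.817^(2/3) × 0.00029^(1/2) = 7.3 ft³/s.

Q = 7.3 ft³/s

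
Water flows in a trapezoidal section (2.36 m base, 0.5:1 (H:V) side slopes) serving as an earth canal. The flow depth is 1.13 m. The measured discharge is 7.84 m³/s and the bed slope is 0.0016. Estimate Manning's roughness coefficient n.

With bottom width b = 2.36 m and side slope z = 0.5: A = (b + zy)y = (2.36 + 0.5×1.13)×1.13 = 3.305 m²; P = b + 2y√(1+z²) = 2.36 + 2×1.13×1.118 = 4.887 m.
Hydraulic radius R = A/P = 3.305/4.887 = 0.6764 m.
Rearranging Manning's equation: n = (1/Q) A R^(2/3) S^(1/2) = (1/7.84) × 3.305 × 0.6764^(2/3) × √0.0016 = 0.013.

n = 0.013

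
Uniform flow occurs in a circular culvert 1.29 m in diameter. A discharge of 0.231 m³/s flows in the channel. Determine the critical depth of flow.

y_c = 0.249 m

At critical depth, Q² T / (g A³) = 1, i.e. A³/T = Q²/g = 0.231²/9.81 = 0.005439.
At y = 0.192 m: A³/T = 0.001956 — too small.
At y = 0.274 m: A³/T = 0.007902 — too large.
At y = 0.249 m: A³/T = 0.005433 — ≈ 0.005439.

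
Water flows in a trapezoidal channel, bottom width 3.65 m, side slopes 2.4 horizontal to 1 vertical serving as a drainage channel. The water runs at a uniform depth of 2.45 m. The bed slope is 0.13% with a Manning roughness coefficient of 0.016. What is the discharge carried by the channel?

Q = 66.6 m³/s

With bottom width b = 3.65 m and side slope z = 2.4: A = (b + zy)y = (3.65 + 2.4×2.45)×2.45 = 23.35 m²; P = b + 2y√(1+z²) = 3.65 + 2×2.45×2.6 = 16.39 m.
Hydraulic radius R = A/P = 23.35/16.39 = 1.425 m.
Manning's equation: Q = (1/n) A R^(2/3) S^(1/2) = (1/0.016) × 23.35 × 1.425^(2/3) × 0.0013^(1/2) = 66.6 m³/s.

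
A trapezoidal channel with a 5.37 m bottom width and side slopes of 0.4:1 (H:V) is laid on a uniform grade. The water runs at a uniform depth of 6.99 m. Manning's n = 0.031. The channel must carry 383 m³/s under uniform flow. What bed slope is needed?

S = 0.011

With bottom width b = 5.37 m and side slope z = 0.4: A = (b + zy)y = (5.37 + 0.4×6.99)×6.99 = 57.08 m²; P = b + 2y√(1+z²) = 5.37 + 2×6.99×1.077 = 20.43 m.
Hydraulic radius R = A/P = 57.08/20.43 = 2.794 m.
From Manning's equation, S = [nQ / (1 A R^(2/3))]² = [0.031 × 383 / (1 × 57.08 × 2.794^(2/3))]² = 0.011.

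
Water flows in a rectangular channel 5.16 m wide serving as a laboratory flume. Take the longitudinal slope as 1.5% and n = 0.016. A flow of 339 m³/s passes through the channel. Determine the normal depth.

Manning's equation rearranged: A R^(2/3) = nQ / (1·√S) = 0.016 × 339 / (√0.015) = 44.29.
Try y = 4.82 m: A R^(2/3) = 35.15 — too small.
Try y = 7.14 m: A R^(2/3) = 56.42 — too large.
Try y = 5.83 m: A R^(2/3) = 44.32 — ≈ 44.29.

y_n = 5.83 m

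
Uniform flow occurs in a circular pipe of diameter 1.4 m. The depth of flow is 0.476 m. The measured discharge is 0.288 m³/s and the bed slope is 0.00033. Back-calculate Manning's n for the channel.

For a circular section of diameter D = 1.4 m at depth y = 0.476 m, the central angle is θ = 2 arccos(1 − 2y/D) = 2.49 rad. Then A = (D²/8)(θ − sin θ) = 0.4615 m² and P = Dθ/2 = 1.743 m.
Hydraulic radius R = A/P = 0.4615/1.743 = 0.2648 m.
Rearranging Manning's equation: n = (1/Q) A R^(2/3) S^(1/2) = (1/0.288) × 0.4615 × 0.2648^(2/3) × √0.00033 = 0.012.

n = 0.012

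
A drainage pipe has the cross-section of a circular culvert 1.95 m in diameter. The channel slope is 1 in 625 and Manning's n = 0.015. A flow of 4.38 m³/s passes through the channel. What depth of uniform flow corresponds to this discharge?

Manning's equation rearranged: A R^(2/3) = nQ / (1·√S) = 0.015 × 4.38 / (√0.0016) = 1.642.
Trying y = 1.18 m: A R^(2/3) = 1.259 — short.
Trying y = 1.63 m: A R^(2/3) = 1.881 — over.
Trying y = 1.43 m: A R^(2/3) = 1.642 — close enough.

y_n = 1.43 m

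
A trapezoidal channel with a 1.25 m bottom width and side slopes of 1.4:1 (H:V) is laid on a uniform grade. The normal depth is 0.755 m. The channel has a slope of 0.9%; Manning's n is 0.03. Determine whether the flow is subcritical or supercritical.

subcritical

With bottom width b = 1.25 m and side slope z = 1.4: A = (b + zy)y = (1.25 + 1.4×0.755)×0.755 = 1.742 m²; P = b + 2y√(1+z²) = 1.25 + 2×0.755×1.72 = 3.848 m.
Hydraulic radius R = A/P = 1.742/3.848 = 0.4527 m.
V = (1/n) R^(2/3) √S = (1/0.03) × 0.4527^(2/3) × √0.009 = 1.864 m/s. Hydraulic depth D_h = A/T = 1.742/3.364 = 0.5178 m.
Froude number Fr = V/√(g·D_h) = 1.864/√(9.81×0.5178) = 0.827, which is less than 1, so the flow is subcritical.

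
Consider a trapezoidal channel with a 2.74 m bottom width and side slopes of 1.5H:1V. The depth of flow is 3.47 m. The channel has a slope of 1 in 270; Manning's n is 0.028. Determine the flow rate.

Q = 88.9 m³/s

With bottom width b = 2.74 m and side slope z = 1.5: A = (b + zy)y = (2.74 + 1.5×3.47)×3.47 = 27.57 m²; P = b + 2y√(1+z²) = 2.74 + 2×3.47×1.803 = 15.25 m.
Hydraulic radius R = A/P = 27.57/15.25 = 1.808 m.
Manning's equation: Q = (1/n) A R^(2/3) S^(1/2) = (1/0.028) × 27.57 × 1.808^(2/3) × 0.003704^(1/2) = 88.9 m³/s.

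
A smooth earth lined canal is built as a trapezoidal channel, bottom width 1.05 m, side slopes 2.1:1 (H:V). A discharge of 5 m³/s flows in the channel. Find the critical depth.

At critical depth, Q² T / (g A³) = 1, i.e. A³/T = Q²/g = 5²/9.81 = 2.548.
Try y = 0.701 m: A³/T = 1.384 — too small.
Try y = 0.815 m: A³/T = 2.549 — close enough.

y_c = 0.815 m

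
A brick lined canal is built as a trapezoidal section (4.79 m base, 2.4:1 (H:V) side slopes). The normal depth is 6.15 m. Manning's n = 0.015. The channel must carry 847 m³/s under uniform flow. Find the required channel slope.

S = 0.0023

With bottom width b = 4.79 m and side slope z = 2.4: A = (b + zy)y = (4.79 + 2.4×6.15)×6.15 = 120.2 m²; P = b + 2y√(1+z²) = 4.79 + 2×6.15×2.6 = 36.77 m.
Hydraulic radius R = A/P = 120.2/36.77 = 3.27 m.
From Manning's equation, S = [nQ / (1 A R^(2/3))]² = [0.015 × 847 / (1 × 120.2 × 3.27^(2/3))]² = 0.0023.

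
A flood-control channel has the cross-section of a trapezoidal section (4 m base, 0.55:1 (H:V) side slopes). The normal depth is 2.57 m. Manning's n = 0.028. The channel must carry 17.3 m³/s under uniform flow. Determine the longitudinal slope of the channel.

With bottom width b = 4 m and side slope z = 0.55: A = (b + zy)y = (4 + 0.55×2.57)×2.57 = 13.91 m²; P = b + 2y√(1+z²) = 4 + 2×2.57×1.141 = 9.866 m.
Hydraulic radius R = A/P = 13.91/9.866 = 1.41 m.
From Manning's equation, S = [nQ / (1 A R^(2/3))]² = [0.028 × 17.3 / (1 × 13.91 × 1.41^(2/3))]² = 0.000767.

S = 0.000767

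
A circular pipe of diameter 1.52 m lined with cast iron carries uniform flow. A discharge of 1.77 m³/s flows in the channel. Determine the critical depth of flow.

y_c = 0.679 m

At critical depth, Q² T / (g A³) = 1, i.e. A³/T = Q²/g = 1.77²/9.81 = 0.3194.
Trying y = 0.765 m: A³/T = 0.5038 — high.
Trying y = 0.487 m: A³/T = 0.08888 — low.
Trying y = 0.679 m: A³/T = 0.3193 — close enough.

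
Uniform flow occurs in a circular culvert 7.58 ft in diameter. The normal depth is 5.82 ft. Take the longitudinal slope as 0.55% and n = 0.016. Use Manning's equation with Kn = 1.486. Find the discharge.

For a circular section of diameter D = 7.58 ft at depth y = 5.82 ft, the central angle is θ = 2 arccos(1 − 2y/D) = 4.272 rad. Then A = (D²/8)(θ − sin θ) = 37.18 ft² and P = Dθ/2 = 16.19 ft.
Hydraulic radius R = A/P = 37.18/16.19 = 2.296 ft.
Manning's equation: Q = (1.486/n) A R^(2/3) S^(1/2) = (1.486/0.016) × 37.18 × 2.296^(2/3) × 0.0055^(1/2) = 446 ft³/s.

Q = 446 ft³/s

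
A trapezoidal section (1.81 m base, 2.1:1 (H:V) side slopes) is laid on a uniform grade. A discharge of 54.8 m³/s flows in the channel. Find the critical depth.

y_c = 2.29 m

At critical depth, Q² T / (g A³) = 1, i.e. A³/T = Q²/g = 54.8²/9.81 = 306.1.
Trying y = 1.87 m: A³/T = 127.8 — short.
Trying y = 2.51 m: A³/T = 454.5 — over.
Trying y = 2.29 m: A³/T = 304.7 — close enough.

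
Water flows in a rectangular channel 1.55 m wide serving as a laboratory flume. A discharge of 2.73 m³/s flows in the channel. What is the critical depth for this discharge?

y_c = 0.681 m

For a rectangular channel, critical depth y_c = (q²/g)^(1/3) where q = Q/b = 2.73/1.55 = 1.761 m²/s.
So y_c = (1.761²/9.81)^(1/3) = 0.681 m.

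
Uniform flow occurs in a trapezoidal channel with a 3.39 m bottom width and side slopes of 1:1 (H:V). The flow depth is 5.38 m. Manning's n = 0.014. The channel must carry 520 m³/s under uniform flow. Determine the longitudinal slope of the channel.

With bottom width b = 3.39 m and side slope z = 1: A = (b + zy)y = (3.39 + 1×5.38)×5.38 = 47.18 m²; P = b + 2y√(1+z²) = 3.39 + 2×5.38×1.414 = 18.61 m.
Hydraulic radius R = A/P = 47.18/18.61 = 2.536 m.
From Manning's equation, S = [nQ / (1 A R^(2/3))]² = [0.014 × 520 / (1 × 47.18 × 2.536^(2/3))]² = 0.00688.

S = 0.00688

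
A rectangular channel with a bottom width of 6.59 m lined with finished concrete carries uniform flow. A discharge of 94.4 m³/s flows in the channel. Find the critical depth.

y_c = 2.76 m

For a rectangular channel, critical depth y_c = (q²/g)^(1/3) where q = Q/b = 94.4/6.59 = 14.32 m²/s.
So y_c = (14.32²/9.81)^(1/3) = 2.76 m.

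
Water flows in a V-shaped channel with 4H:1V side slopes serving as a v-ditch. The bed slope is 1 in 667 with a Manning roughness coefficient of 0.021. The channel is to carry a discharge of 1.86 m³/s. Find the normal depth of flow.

Manning's equation rearranged: A R^(2/3) = nQ / (1·√S) = 0.021 × 1.86 / (√0.001499) = 1.009.
Try y = 0.879 m: A R^(2/3) = 1.751 — too large.
Try y = 0.535 m: A R^(2/3) = 0.4658 — too small.
Try y = 0.715 m: A R^(2/3) = 1.009 — close enough.

y_n = 0.715 m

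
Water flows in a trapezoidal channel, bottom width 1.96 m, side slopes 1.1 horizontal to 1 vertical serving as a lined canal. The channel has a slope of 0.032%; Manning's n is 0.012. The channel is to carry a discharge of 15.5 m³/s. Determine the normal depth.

y_n = 2.19 m

Manning's equation rearranged: A R^(2/3) = nQ / (1·√S) = 0.012 × 15.5 / (√0.00032) = 10.4.
Trying y = 2.4 m: A R^(2/3) = 12.56 — high.
Trying y = 1.64 m: A R^(2/3) = 5.767 — low.
Trying y = 2.19 m: A R^(2/3) = 10.38 — close enough.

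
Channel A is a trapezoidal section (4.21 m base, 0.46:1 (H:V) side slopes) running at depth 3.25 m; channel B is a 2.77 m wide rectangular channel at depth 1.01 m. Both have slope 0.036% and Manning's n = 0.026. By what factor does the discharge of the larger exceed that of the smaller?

Channel A: With bottom width b = 4.21 m and side slope z = 0.46: A = (b + zy)y = (4.21 + 0.46×3.25)×3.25 = 18.54 m²; P = b + 2y√(1+z²) = 4.21 + 2×3.25×1.101 = 11.36 m. Hydraulic radius R = A/P = 18.54/11.36 = 1.631 m. Q_A = (1/0.026)·18.54·1.631^(2/3)·√0.00036 = 18.75 m³/s.
Channel B: Flow area A = b·y = 2.77 × 1.01 = 2.798 m². Wetted perimeter P = b + 2y = 2.77 + 2×1.01 = 4.79 m. Hydraulic radius R = A/P = 2.798/4.79 = 0.5841 m. Q_B = (1/0.026)·2.798·0.5841^(2/3)·√0.00036 = 1.427 m³/s.
The larger discharge is 18.75 m³/s and the smaller is 1.427 m³/s; the ratio is 13.1.

13.1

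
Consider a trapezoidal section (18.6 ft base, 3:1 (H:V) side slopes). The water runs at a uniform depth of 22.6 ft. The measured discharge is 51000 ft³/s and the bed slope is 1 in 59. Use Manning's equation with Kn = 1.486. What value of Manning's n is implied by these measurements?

n = 0.039

With bottom width b = 18.6 ft and side slope z = 3: A = (b + zy)y = (18.6 + 3×22.6)×22.6 = 1953 ft²; P = b + 2y√(1+z²) = 18.6 + 2×22.6×3.162 = 161.5 ft.
Hydraulic radius R = A/P = 1953/161.5 = 12.09 ft.
Rearranging Manning's equation: n = (1.486/Q) A R^(2/3) S^(1/2) = (1.486/51000) × 1953 × 12.09^(2/3) × √0.01695 = 0.039.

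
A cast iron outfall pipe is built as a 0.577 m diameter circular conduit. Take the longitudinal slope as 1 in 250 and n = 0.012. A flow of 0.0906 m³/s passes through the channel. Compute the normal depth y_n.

y_n = 0.192 m

Manning's equation rearranged: A R^(2/3) = nQ / (1·√S) = 0.012 × 0.0906 / (√0.004) = 0.01719.
Try y = 0.224 m: A R^(2/3) = 0.02294 — over.
Try y = 0.131 m: A R^(2/3) = 0.008131 — short.
Try y = 0.192 m: A R^(2/3) = 0.01718 — matches.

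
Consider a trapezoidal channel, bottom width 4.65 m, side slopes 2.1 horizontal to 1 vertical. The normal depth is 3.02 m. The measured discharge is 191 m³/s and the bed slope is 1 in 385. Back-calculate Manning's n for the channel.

With bottom width b = 4.65 m and side slope z = 2.1: A = (b + zy)y = (4.65 + 2.1×3.02)×3.02 = 33.2 m²; P = b + 2y√(1+z²) = 4.65 + 2×3.02×2.326 = 18.7 m.
Hydraulic radius R = A/P = 33.2/18.7 = 1.775 m.
Rearranging Manning's equation: n = (1/Q) A R^(2/3) S^(1/2) = (1/191) × 33.2 × 1.775^(2/3) × √0.002597 = 0.013.

n = 0.013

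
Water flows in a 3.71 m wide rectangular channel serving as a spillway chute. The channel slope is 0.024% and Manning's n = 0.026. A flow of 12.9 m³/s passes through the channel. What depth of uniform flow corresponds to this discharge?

Manning's equation rearranged: A R^(2/3) = nQ / (1·√S) = 0.026 × 12.9 / (√0.00024) = 21.65.
At y = 3.45 m: A R^(2/3) = 14.5 — short.
At y = 4.81 m: A R^(2/3) = 21.68 — ≈ 21.65.

y_n = 4.81 m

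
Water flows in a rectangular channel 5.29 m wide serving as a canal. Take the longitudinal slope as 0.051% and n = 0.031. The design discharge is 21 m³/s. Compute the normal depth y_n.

y_n = 4 m

Manning's equation rearranged: A R^(2/3) = nQ / (1·√S) = 0.031 × 21 / (√0.00051) = 28.83.
At y = 3.56 m: A R^(2/3) = 24.87 — short.
At y = 4.9 m: A R^(2/3) = 37.18 — over.
At y = 4 m: A R^(2/3) = 28.85 — close enough.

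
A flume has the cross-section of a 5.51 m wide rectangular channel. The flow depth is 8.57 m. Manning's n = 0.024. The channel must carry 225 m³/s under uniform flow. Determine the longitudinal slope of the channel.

S = 0.00491

Flow area A = b·y = 5.51 × 8.57 = 47.22 m². Wetted perimeter P = b + 2y = 5.51 + 2×8.57 = 22.65 m.
Hydraulic radius R = A/P = 47.22/22.65 = 2.085 m.
From Manning's equation, S = [nQ / (1 A R^(2/3))]² = [0.024 × 225 / (1 × 47.22 × 2.085^(2/3))]² = 0.00491.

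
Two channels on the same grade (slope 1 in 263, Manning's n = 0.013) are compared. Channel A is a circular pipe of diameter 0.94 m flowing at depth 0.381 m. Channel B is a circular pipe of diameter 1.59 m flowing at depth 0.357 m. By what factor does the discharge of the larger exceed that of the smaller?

1.3

Channel A: For a circular section of diameter D = 0.94 m at depth y = 0.381 m, the central angle is θ = 2 arccos(1 − 2y/D) = 2.761 rad. Then A = (D²/8)(θ − sin θ) = 0.2638 m² and P = Dθ/2 = 1.297 m. Hydraulic radius R = A/P = 0.2638/1.297 = 0.2033 m. Q_A = (1/0.013)·0.2638·0.2033^(2/3)·√0.003802 = 0.4327 m³/s.
Channel B: For a circular section of diameter D = 1.59 m at depth y = 0.357 m, the central angle is θ = 2 arccos(1 − 2y/D) = 1.975 rad. Then A = (D²/8)(θ − sin θ) = 0.3334 m² and P = Dθ/2 = 1.57 m. Hydraulic radius R = A/P = 0.3334/1.57 = 0.2124 m. Q_B = (1/0.013)·0.3334·0.2124^(2/3)·√0.003802 = 0.5629 m³/s.
The larger discharge is 0.5629 m³/s and the smaller is 0.4327 m³/s; the ratio is 1.3.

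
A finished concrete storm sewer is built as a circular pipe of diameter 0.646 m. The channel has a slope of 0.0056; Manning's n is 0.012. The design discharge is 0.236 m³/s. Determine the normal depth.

Manning's equation rearranged: A R^(2/3) = nQ / (1·√S) = 0.012 × 0.236 / (√0.0056) = 0.03784.
Try y = 0.339 m: A R^(2/3) = 0.05271 — high.
Try y = 0.191 m: A R^(2/3) = 0.01851 — low.
Try y = 0.28 m: A R^(2/3) = 0.03788 — ≈ 0.03784.

y_n = 0.28 m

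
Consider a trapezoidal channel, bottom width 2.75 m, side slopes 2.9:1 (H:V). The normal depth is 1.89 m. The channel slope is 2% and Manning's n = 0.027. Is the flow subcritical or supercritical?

supercritical

With bottom width b = 2.75 m and side slope z = 2.9: A = (b + zy)y = (2.75 + 2.9×1.89)×1.89 = 15.56 m²; P = b + 2y√(1+z²) = 2.75 + 2×1.89×3.068 = 14.35 m.
Hydraulic radius R = A/P = 15.56/14.35 = 1.084 m.
V = (1/n) R^(2/3) √S = (1/0.027) × 1.084^(2/3) × √0.02 = 5.529 m/s. Hydraulic depth D_h = A/T = 15.56/13.71 = 1.135 m.
Froude number Fr = V/√(g·D_h) = 5.529/√(9.81×1.135) = 1.66, which is greater than 1, so the flow is supercritical.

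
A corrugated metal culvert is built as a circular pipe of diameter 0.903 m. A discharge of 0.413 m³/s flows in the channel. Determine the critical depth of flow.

y_c = 0.372 m

At critical depth, Q² T / (g A³) = 1, i.e. A³/T = Q²/g = 0.413²/9.81 = 0.01739.
At y = 0.422 m: A³/T = 0.02808 — over.
At y = 0.285 m: A³/T = 0.006205 — short.
At y = 0.372 m: A³/T = 0.01733 — close enough.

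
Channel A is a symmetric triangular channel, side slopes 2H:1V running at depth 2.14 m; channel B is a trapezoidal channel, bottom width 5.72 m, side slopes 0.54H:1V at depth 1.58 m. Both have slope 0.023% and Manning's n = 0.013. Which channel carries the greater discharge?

channel B

Channel A: For a triangular section with side slope z = 2: A = zy² = 2×2.14² = 9.159 m²; P = 2y√(1+z²) = 2×2.14×2.236 = 9.57 m. Hydraulic radius R = A/P = 9.159/9.57 = 0.957 m. Q_A = (1/0.013)·9.159·0.957^(2/3)·√0.00023 = 10.38 m³/s.
Channel B: With bottom width b = 5.72 m and side slope z = 0.54: A = (b + zy)y = (5.72 + 0.54×1.58)×1.58 = 10.39 m²; P = b + 2y√(1+z²) = 5.72 + 2×1.58×1.136 = 9.311 m. Hydraulic radius R = A/P = 10.39/9.311 = 1.115 m. Q_B = (1/0.013)·10.39·1.115^(2/3)·√0.00023 = 13.03 m³/s.
Q_A = 10.38 m³/s vs Q_B = 13.03 m³/s, so channel B carries more.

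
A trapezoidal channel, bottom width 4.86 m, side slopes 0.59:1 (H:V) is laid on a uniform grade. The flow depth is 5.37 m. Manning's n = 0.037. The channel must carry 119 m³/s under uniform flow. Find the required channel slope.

With bottom width b = 4.86 m and side slope z = 0.59: A = (b + zy)y = (4.86 + 0.59×5.37)×5.37 = 43.11 m²; P = b + 2y√(1+z²) = 4.86 + 2×5.37×1.161 = 17.33 m.
Hydraulic radius R = A/P = 43.11/17.33 = 2.488 m.
From Manning's equation, S = [nQ / (1 A R^(2/3))]² = [0.037 × 119 / (1 × 43.11 × 2.488^(2/3))]² = 0.00309.

S = 0.00309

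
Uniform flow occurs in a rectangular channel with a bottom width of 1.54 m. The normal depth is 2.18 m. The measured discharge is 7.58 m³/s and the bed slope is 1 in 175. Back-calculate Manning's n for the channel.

n = 0.023

Flow area A = b·y = 1.54 × 2.18 = 3.357 m². Wetted perimeter P = b + 2y = 1.54 + 2×2.18 = 5.9 m.
Hydraulic radius R = A/P = 3.357/5.9 = 0.569 m.
Rearranging Manning's equation: n = (1/Q) A R^(2/3) S^(1/2) = (1/7.58) × 3.357 × 0.569^(2/3) × √0.005714 = 0.023.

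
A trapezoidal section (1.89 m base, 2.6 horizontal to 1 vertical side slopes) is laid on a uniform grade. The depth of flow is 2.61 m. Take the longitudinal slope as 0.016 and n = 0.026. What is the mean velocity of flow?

V = 6.02 m/s

With bottom width b = 1.89 m and side slope z = 2.6: A = (b + zy)y = (1.89 + 2.6×2.61)×2.61 = 22.64 m²; P = b + 2y√(1+z²) = 1.89 + 2×2.61×2.786 = 16.43 m.
Hydraulic radius R = A/P = 22.64/16.43 = 1.378 m.
From Manning's equation, V = (1/n) R^(2/3) S^(1/2) = (1/0.026) × 1.378^(2/3) × 0.016^(1/2) = 6.02 m/s.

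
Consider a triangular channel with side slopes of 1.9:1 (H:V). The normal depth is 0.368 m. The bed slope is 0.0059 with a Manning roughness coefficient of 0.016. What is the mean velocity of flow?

For a triangular section with side slope z = 1.9: A = zy² = 1.9×0.368² = 0.2573 m²; P = 2y√(1+z²) = 2×0.368×2.147 = 1.58 m.
Hydraulic radius R = A/P = 0.2573/1.58 = 0.1628 m.
From Manning's equation, V = (1/n) R^(2/3) S^(1/2) = (1/0.016) × 0.1628^(2/3) × 0.0059^(1/2) = 1.43 m/s.

V = 1.43 m/s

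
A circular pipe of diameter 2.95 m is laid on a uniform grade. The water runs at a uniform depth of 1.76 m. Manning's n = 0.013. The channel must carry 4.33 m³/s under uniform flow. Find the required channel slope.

S = 0.000229

For a circular section of diameter D = 2.95 m at depth y = 1.76 m, the central angle is θ = 2 arccos(1 − 2y/D) = 3.53 rad. Then A = (D²/8)(θ − sin θ) = 4.253 m² and P = Dθ/2 = 5.207 m.
Hydraulic radius R = A/P = 4.253/5.207 = 0.8167 m.
From Manning's equation, S = [nQ / (1 A R^(2/3))]² = [0.013 × 4.33 / (1 × 4.253 × 0.8167^(2/3))]² = 0.000229.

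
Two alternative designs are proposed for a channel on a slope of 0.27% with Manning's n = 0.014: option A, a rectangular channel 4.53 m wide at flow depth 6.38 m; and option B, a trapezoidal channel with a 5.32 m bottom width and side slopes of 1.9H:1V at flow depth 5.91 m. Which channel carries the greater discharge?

channel B

Channel A: Flow area A = b·y = 4.53 × 6.38 = 28.9 m². Wetted perimeter P = b + 2y = 4.53 + 2×6.38 = 17.29 m. Hydraulic radius R = A/P = 28.9/17.29 = 1.672 m. Q_A = (1/0.014)·28.9·1.672^(2/3)·√0.0027 = 151.1 m³/s.
Channel B: With bottom width b = 5.32 m and side slope z = 1.9: A = (b + zy)y = (5.32 + 1.9×5.91)×5.91 = 97.8 m²; P = b + 2y√(1+z²) = 5.32 + 2×5.91×2.147 = 30.7 m. Hydraulic radius R = A/P = 97.8/30.7 = 3.186 m. Q_B = (1/0.014)·97.8·3.186^(2/3)·√0.0027 = 786 m³/s.
Q_A = 151.1 m³/s vs Q_B = 786 m³/s, so channel B carries more.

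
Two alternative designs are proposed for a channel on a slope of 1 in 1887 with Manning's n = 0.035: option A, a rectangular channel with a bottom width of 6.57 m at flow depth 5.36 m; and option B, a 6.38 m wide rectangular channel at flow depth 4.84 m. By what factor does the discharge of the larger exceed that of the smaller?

Channel A: Flow area A = b·y = 6.57 × 5.36 = 35.22 m². Wetted perimeter P = b + 2y = 6.57 + 2×5.36 = 17.29 m. Hydraulic radius R = A/P = 35.22/17.29 = 2.037 m. Q_A = (1/0.035)·35.22·2.037^(2/3)·√0.0005299 = 37.22 m³/s.
Channel B: Flow area A = b·y = 6.38 × 4.84 = 30.88 m². Wetted perimeter P = b + 2y = 6.38 + 2×4.84 = 16.06 m. Hydraulic radius R = A/P = 30.88/16.06 = 1.923 m. Q_B = (1/0.035)·30.88·1.923^(2/3)·√0.0005299 = 31.4 m³/s.
The larger discharge is 37.22 m³/s and the smaller is 31.4 m³/s; the ratio is 1.19.

1.19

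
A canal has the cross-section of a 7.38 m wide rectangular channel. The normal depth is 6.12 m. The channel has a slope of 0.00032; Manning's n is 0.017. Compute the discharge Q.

Q = 82.9 m³/s

Flow area A = b·y = 7.38 × 6.12 = 45.17 m². Wetted perimeter P = b + 2y = 7.38 + 2×6.12 = 19.62 m.
Hydraulic radius R = A/P = 45.17/19.62 = 2.302 m.
Manning's equation: Q = (1/n) A R^(2/3) S^(1/2) = (1/0.017) × 45.17 × 2.302^(2/3) × 0.00032^(1/2) = 82.9 m³/s.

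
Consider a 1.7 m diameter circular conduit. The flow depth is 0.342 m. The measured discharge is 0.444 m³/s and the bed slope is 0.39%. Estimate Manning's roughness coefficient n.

n = 0.016

For a circular section of diameter D = 1.7 m at depth y = 0.342 m, the central angle is θ = 2 arccos(1 − 2y/D) = 1.86 rad. Then A = (D²/8)(θ − sin θ) = 0.3259 m² and P = Dθ/2 = 1.581 m.
Hydraulic radius R = A/P = 0.3259/1.581 = 0.2061 m.
Rearranging Manning's equation: n = (1/Q) A R^(2/3) S^(1/2) = (1/0.444) × 0.3259 × 0.2061^(2/3) × √0.0039 = 0.016.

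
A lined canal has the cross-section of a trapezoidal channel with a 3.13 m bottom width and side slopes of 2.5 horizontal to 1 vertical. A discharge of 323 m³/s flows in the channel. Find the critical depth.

y_c = 4.51 m

At critical depth, Q² T / (g A³) = 1, i.e. A³/T = Q²/g = 323²/9.81 = 10630.
At y = 3.4 m: A³/T = 3071 — too small.
At y = 5.06 m: A³/T = 17910 — too large.
At y = 4.51 m: A³/T = 10680 — close enough.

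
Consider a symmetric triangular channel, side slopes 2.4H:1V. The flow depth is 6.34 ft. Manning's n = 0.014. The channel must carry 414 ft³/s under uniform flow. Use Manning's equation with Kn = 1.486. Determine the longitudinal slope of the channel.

S = 0.000391

For a triangular section with side slope z = 2.4: A = zy² = 2.4×6.34² = 96.47 ft²; P = 2y√(1+z²) = 2×6.34×2.6 = 32.97 ft.
Hydraulic radius R = A/P = 96.47/32.97 = 2.926 ft.
From Manning's equation, S = [nQ / (1.486 A R^(2/3))]² = [0.014 × 414 / (1.486 × 96.47 × 2.926^(2/3))]² = 0.000391.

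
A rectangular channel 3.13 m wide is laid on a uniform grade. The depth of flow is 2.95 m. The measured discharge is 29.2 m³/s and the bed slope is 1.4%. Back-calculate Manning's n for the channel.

n = 0.038

Flow area A = b·y = 3.13 × 2.95 = 9.233 m². Wetted perimeter P = b + 2y = 3.13 + 2×2.95 = 9.03 m.
Hydraulic radius R = A/P = 9.233/9.03 = 1.023 m.
Rearranging Manning's equation: n = (1/Q) A R^(2/3) S^(1/2) = (1/29.2) × 9.233 × 1.023^(2/3) × √0.014 = 0.038.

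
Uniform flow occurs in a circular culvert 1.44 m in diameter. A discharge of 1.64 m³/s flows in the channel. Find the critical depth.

At critical depth, Q² T / (g A³) = 1, i.e. A³/T = Q²/g = 1.64²/9.81 = 0.2742.
Try y = 0.783 m: A³/T = 0.5166 — too large.
Try y = 0.522 m: A³/T = 0.1093 — too small.
Try y = 0.663 m: A³/T = 0.2736 — ≈ 0.2742.

y_c = 0.663 m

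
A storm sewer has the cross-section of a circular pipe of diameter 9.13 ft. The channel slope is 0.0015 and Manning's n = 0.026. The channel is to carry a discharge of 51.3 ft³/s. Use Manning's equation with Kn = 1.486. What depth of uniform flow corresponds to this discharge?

y_n = 2.8 ft

Manning's equation rearranged: A R^(2/3) = nQ / (1.486·√S) = 0.026 × 51.3 / (1.486 × √0.0015) = 23.18.
At y = 3.13 ft: A R^(2/3) = 28.7 — high.
At y = 2.35 ft: A R^(2/3) = 16.47 — low.
At y = 2.8 ft: A R^(2/3) = 23.19 — close enough.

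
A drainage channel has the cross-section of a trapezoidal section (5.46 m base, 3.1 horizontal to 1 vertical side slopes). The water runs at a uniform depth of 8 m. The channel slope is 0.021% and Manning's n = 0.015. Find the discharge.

Q = 609 m³/s

With bottom width b = 5.46 m and side slope z = 3.1: A = (b + zy)y = (5.46 + 3.1×8)×8 = 242.1 m²; P = b + 2y√(1+z²) = 5.46 + 2×8×3.257 = 57.58 m.
Hydraulic radius R = A/P = 242.1/57.58 = 4.204 m.
Manning's equation: Q = (1/n) A R^(2/3) S^(1/2) = (1/0.015) × 242.1 × 4.204^(2/3) × 0.00021^(1/2) = 609 m³/s.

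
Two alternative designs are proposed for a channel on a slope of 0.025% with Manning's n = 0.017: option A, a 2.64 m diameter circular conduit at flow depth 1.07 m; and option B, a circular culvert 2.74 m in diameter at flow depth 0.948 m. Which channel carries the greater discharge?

Channel A: For a circular section of diameter D = 2.64 m at depth y = 1.07 m, the central angle is θ = 2 arccos(1 − 2y/D) = 2.761 rad. Then A = (D²/8)(θ − sin θ) = 2.081 m² and P = Dθ/2 = 3.644 m. Hydraulic radius R = A/P = 2.081/3.644 = 0.5711 m. Q_A = (1/0.017)·2.081·0.5711^(2/3)·√0.00025 = 1.332 m³/s.
Channel B: For a circular section of diameter D = 2.74 m at depth y = 0.948 m, the central angle is θ = 2 arccos(1 − 2y/D) = 2.515 rad. Then A = (D²/8)(θ − sin θ) = 1.811 m² and P = Dθ/2 = 3.446 m. Hydraulic radius R = A/P = 1.811/3.446 = 0.5254 m. Q_B = (1/0.017)·1.811·0.5254^(2/3)·√0.00025 = 1.096 m³/s.
Q_A = 1.332 m³/s vs Q_B = 1.096 m³/s, so channel A carries more.

channel A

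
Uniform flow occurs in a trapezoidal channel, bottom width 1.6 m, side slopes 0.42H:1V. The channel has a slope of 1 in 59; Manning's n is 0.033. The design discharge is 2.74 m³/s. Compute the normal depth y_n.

y_n = 0.667 m

Manning's equation rearranged: A R^(2/3) = nQ / (1·√S) = 0.033 × 2.74 / (√0.01695) = 0.6945.
Try y = 0.58 m: A R^(2/3) = 0.5552 — short.
Try y = 0.773 m: A R^(2/3) = 0.8789 — over.
Try y = 0.667 m: A R^(2/3) = 0.6939 — ≈ 0.6945.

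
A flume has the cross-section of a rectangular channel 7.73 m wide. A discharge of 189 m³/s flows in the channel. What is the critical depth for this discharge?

For a rectangular channel, critical depth y_c = (q²/g)^(1/3) where q = Q/b = 189/7.73 = 24.45 m²/s.
So y_c = (24.45²/9.81)^(1/3) = 3.94 m.

y_c = 3.94 m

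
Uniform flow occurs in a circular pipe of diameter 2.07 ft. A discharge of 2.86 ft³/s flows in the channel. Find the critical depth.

At critical depth, Q² T / (g A³) = 1, i.e. A³/T = Q²/g = 2.86²/32.2 = 0.254.
Trying y = 0.506 ft: A³/T = 0.1455 — short.
Trying y = 0.708 ft: A³/T = 0.5359 — over.
Trying y = 0.584 ft: A³/T = 0.2543 — ≈ 0.254.

y_c = 0.584 ft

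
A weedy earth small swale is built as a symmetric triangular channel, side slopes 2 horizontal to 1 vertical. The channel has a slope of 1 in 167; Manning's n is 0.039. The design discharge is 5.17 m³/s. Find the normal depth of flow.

y_n = 1.35 m

Manning's equation rearranged: A R^(2/3) = nQ / (1·√S) = 0.039 × 5.17 / (√0.005988) = 2.606.
Try y = 1.64 m: A R^(2/3) = 4.375 — too large.
Try y = 1.35 m: A R^(2/3) = 2.604 — ≈ 2.606.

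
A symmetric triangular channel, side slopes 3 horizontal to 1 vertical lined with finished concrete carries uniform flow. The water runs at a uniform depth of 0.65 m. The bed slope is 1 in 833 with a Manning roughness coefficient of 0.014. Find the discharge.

Q = 1.43 m³/s

For a triangular section with side slope z = 3: A = zy² = 3×0.65² = 1.268 m²; P = 2y√(1+z²) = 2×0.65×3.162 = 4.111 m.
Hydraulic radius R = A/P = 1.268/4.111 = 0.3083 m.
Manning's equation: Q = (1/n) A R^(2/3) S^(1/2) = (1/0.014) × 1.268 × 0.3083^(2/3) × 0.0012^(1/2) = 1.43 m³/s.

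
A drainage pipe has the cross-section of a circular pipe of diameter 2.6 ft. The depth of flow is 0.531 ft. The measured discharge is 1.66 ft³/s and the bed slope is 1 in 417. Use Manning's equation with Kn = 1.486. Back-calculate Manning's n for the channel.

For a circular section of diameter D = 2.6 ft at depth y = 0.531 ft, the central angle is θ = 2 arccos(1 − 2y/D) = 1.876 rad. Then A = (D²/8)(θ − sin θ) = 0.7789 ft² and P = Dθ/2 = 2.438 ft.
Hydraulic radius R = A/P = 0.7789/2.438 = 0.3194 ft.
Rearranging Manning's equation: n = (1.486/Q) A R^(2/3) S^(1/2) = (1.486/1.66) × 0.7789 × 0.3194^(2/3) × √0.002398 = 0.016.

n = 0.016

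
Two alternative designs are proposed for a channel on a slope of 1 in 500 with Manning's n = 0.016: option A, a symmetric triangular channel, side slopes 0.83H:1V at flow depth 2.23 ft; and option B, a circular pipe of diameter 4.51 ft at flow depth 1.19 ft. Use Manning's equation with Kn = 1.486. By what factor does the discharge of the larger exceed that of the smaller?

Channel A: For a triangular section with side slope z = 0.83: A = zy² = 0.83×2.23² = 4.128 ft²; P = 2y√(1+z²) = 2×2.23×1.3 = 5.796 ft. Hydraulic radius R = A/P = 4.128/5.796 = 0.7121 ft. Q_A = (1.486/0.016)·4.128·0.7121^(2/3)·√0.002 = 13.67 ft³/s.
Channel B: For a circular section of diameter D = 4.51 ft at depth y = 1.19 ft, the central angle is θ = 2 arccos(1 − 2y/D) = 2.158 rad. Then A = (D²/8)(θ − sin θ) = 3.369 ft² and P = Dθ/2 = 4.866 ft. Hydraulic radius R = A/P = 3.369/4.866 = 0.6925 ft. Q_B = (1.486/0.016)·3.369·0.6925^(2/3)·√0.002 = 10.95 ft³/s.
The larger discharge is 13.67 ft³/s and the smaller is 10.95 ft³/s; the ratio is 1.25.

1.25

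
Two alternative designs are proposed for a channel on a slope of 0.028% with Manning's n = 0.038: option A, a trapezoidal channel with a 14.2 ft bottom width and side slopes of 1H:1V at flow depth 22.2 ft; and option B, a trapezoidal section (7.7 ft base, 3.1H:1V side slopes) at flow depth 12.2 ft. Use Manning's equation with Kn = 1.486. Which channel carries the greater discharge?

channel A

Channel A: With bottom width b = 14.2 ft and side slope z = 1: A = (b + zy)y = (14.2 + 1×22.2)×22.2 = 808.1 ft²; P = b + 2y√(1+z²) = 14.2 + 2×22.2×1.414 = 76.99 ft. Hydraulic radius R = A/P = 808.1/76.99 = 10.5 ft. Q_A = (1.486/0.038)·808.1·10.5^(2/3)·√0.00028 = 2535 ft³/s.
Channel B: With bottom width b = 7.7 ft and side slope z = 3.1: A = (b + zy)y = (7.7 + 3.1×12.2)×12.2 = 555.3 ft²; P = b + 2y√(1+z²) = 7.7 + 2×12.2×3.257 = 87.18 ft. Hydraulic radius R = A/P = 555.3/87.18 = 6.37 ft. Q_B = (1.486/0.038)·555.3·6.37^(2/3)·√0.00028 = 1249 ft³/s.
Q_A = 2535 ft³/s vs Q_B = 1249 ft³/s, so channel A carries more.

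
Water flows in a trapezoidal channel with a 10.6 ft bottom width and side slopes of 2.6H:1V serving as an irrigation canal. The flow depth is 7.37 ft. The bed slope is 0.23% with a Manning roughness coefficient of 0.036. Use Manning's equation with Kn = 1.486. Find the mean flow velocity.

With bottom width b = 10.6 ft and side slope z = 2.6: A = (b + zy)y = (10.6 + 2.6×7.37)×7.37 = 219.3 ft²; P = b + 2y√(1+z²) = 10.6 + 2×7.37×2.786 = 51.66 ft.
Hydraulic radius R = A/P = 219.3/51.66 = 4.246 ft.
From Manning's equation, V = (1.486/n) R^(2/3) S^(1/2) = (1.486/0.036) × 4.246^(2/3) × 0.0023^(1/2) = 5.19 ft/s.

V = 5.19 ft/s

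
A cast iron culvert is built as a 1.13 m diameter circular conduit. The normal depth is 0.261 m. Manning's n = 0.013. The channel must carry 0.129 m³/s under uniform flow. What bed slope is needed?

For a circular section of diameter D = 1.13 m at depth y = 0.261 m, the central angle is θ = 2 arccos(1 − 2y/D) = 2.005 rad. Then A = (D²/8)(θ − sin θ) = 0.1753 m² and P = Dθ/2 = 1.133 m.
Hydraulic radius R = A/P = 0.1753/1.133 = 0.1547 m.
From Manning's equation, S = [nQ / (1 A R^(2/3))]² = [0.013 × 0.129 / (1 × 0.1753 × 0.1547^(2/3))]² = 0.0011.

S = 0.0011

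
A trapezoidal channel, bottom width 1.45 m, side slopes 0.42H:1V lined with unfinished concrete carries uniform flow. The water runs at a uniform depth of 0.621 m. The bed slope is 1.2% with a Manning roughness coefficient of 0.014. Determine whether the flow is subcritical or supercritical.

supercritical

With bottom width b = 1.45 m and side slope z = 0.42: A = (b + zy)y = (1.45 + 0.42×0.621)×0.621 = 1.062 m²; P = b + 2y√(1+z²) = 1.45 + 2×0.621×1.085 = 2.797 m.
Hydraulic radius R = A/P = 1.062/2.797 = 0.3798 m.
V = (1/n) R^(2/3) √S = (1/0.014) × 0.3798^(2/3) × √0.012 = 4.104 m/s. Hydraulic depth D_h = A/T = 1.062/1.972 = 0.5389 m.
Froude number Fr = V/√(g·D_h) = 4.104/√(9.81×0.5389) = 1.78, which is greater than 1, so the flow is supercritical.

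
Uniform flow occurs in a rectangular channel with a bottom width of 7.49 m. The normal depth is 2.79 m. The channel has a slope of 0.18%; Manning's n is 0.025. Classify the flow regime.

Flow area A = b·y = 7.49 × 2.79 = 20.9 m². Wetted perimeter P = b + 2y = 7.49 + 2×2.79 = 13.07 m.
Hydraulic radius R = A/P = 20.9/13.07 = 1.599 m.
V = (1/n) R^(2/3) √S = (1/0.025) × 1.599^(2/3) × √0.0018 = 2.32 m/s. Hydraulic depth D_h = A/T = 20.9/7.49 = 2.79 m.
Froude number Fr = V/√(g·D_h) = 2.32/√(9.81×2.79) = 0.444, which is less than 1, so the flow is subcritical.

subcritical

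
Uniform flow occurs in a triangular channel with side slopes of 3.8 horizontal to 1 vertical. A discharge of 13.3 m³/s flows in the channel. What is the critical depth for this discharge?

At critical depth, Q² T / (g A³) = 1, i.e. A³/T = Q²/g = 13.3²/9.81 = 18.03.
At y = 1.41 m: A³/T = 40.24 — high.
At y = 0.918 m: A³/T = 4.707 — low.
At y = 1.2 m: A³/T = 17.97 — matches.

y_c = 1.2 m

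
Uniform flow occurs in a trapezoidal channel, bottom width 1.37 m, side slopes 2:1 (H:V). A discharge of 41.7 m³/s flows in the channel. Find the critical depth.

y_c = 2.14 m

At critical depth, Q² T / (g A³) = 1, i.e. A³/T = Q²/g = 41.7²/9.81 = 177.3.
Trying y = 2.68 m: A³/T = 485.3 — high.
Trying y = 1.9 m: A³/T = 105.7 — low.
Trying y = 2.14 m: A³/T = 178 — ≈ 177.3.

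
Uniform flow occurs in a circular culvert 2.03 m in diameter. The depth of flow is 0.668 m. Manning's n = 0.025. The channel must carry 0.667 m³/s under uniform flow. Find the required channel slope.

For a circular section of diameter D = 2.03 m at depth y = 0.668 m, the central angle is θ = 2 arccos(1 − 2y/D) = 2.444 rad. Then A = (D²/8)(θ − sin θ) = 0.9278 m² and P = Dθ/2 = 2.48 m.
Hydraulic radius R = A/P = 0.9278/2.48 = 0.3741 m.
From Manning's equation, S = [nQ / (1 A R^(2/3))]² = [0.025 × 0.667 / (1 × 0.9278 × 0.3741^(2/3))]² = 0.0012.

S = 0.0012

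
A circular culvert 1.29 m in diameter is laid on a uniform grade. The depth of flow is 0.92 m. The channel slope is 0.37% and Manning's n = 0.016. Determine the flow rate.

For a circular section of diameter D = 1.29 m at depth y = 0.92 m, the central angle is θ = 2 arccos(1 − 2y/D) = 4.023 rad. Then A = (D²/8)(θ − sin θ) = 0.9972 m² and P = Dθ/2 = 2.595 m.
Hydraulic radius R = A/P = 0.9972/2.595 = 0.3843 m.
Manning's equation: Q = (1/n) A R^(2/3) S^(1/2) = (1/0.016) × 0.9972 × 0.3843^(2/3) × 0.0037^(1/2) = 2 m³/s.

Q = 2 m³/s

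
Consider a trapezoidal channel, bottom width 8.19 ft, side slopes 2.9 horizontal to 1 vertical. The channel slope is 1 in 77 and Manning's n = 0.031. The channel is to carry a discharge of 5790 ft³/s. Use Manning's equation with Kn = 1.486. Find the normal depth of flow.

Manning's equation rearranged: A R^(2/3) = nQ / (1.486·√S) = 0.031 × 5790 / (1.486 × √0.01299) = 1060.
Try y = 10.7 ft: A R^(2/3) = 1337 — too large.
Try y = 9.71 ft: A R^(2/3) = 1061 — close enough.

y_n = 9.71 ft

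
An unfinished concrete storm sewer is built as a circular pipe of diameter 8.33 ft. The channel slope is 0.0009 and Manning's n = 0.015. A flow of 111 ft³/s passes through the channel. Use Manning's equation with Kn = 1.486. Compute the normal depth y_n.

Manning's equation rearranged: A R^(2/3) = nQ / (1.486·√S) = 0.015 × 111 / (1.486 × √0.0009) = 37.35.
Try y = 4.48 ft: A R^(2/3) = 50.19 — high.
Try y = 2.65 ft: A R^(2/3) = 19.49 — low.
Try y = 3.77 ft: A R^(2/3) = 37.39 — close enough.

y_n = 3.77 ft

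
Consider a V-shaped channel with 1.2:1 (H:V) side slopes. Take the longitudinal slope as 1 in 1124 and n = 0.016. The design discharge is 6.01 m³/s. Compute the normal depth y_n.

y_n = 1.84 m

Manning's equation rearranged: A R^(2/3) = nQ / (1·√S) = 0.016 × 6.01 / (√0.0008897) = 3.224.
Try y = 2.11 m: A R^(2/3) = 4.644 — high.
Try y = 1.44 m: A R^(2/3) = 1.677 — low.
Try y = 1.84 m: A R^(2/3) = 3.224 — matches.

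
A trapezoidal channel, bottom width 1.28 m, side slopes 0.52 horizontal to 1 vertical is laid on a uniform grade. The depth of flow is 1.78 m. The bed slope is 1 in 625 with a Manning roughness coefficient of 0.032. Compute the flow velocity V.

V = 1.02 m/s

With bottom width b = 1.28 m and side slope z = 0.52: A = (b + zy)y = (1.28 + 0.52×1.78)×1.78 = 3.926 m²; P = b + 2y√(1+z²) = 1.28 + 2×1.78×1.127 = 5.293 m.
Hydraulic radius R = A/P = 3.926/5.293 = 0.7418 m.
From Manning's equation, V = (1/n) R^(2/3) S^(1/2) = (1/0.032) × 0.7418^(2/3) × 0.0016^(1/2) = 1.02 m/s.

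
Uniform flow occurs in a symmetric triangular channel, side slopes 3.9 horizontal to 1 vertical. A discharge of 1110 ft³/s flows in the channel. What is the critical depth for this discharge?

At critical depth, Q² T / (g A³) = 1, i.e. A³/T = Q²/g = 1110²/32.2 = 38260.
At y = 4.91 ft: A³/T = 21700 — too small.
At y = 5.5 ft: A³/T = 38270 — close enough.

y_c = 5.5 ft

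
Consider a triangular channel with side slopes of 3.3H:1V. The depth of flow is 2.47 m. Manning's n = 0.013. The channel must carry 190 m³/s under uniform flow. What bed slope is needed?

For a triangular section with side slope z = 3.3: A = zy² = 3.3×2.47² = 20.13 m²; P = 2y√(1+z²) = 2×2.47×3.448 = 17.03 m.
Hydraulic radius R = A/P = 20.13/17.03 = 1.182 m.
From Manning's equation, S = [nQ / (1 A R^(2/3))]² = [0.013 × 190 / (1 × 20.13 × 1.182^(2/3))]² = 0.012.

S = 0.012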